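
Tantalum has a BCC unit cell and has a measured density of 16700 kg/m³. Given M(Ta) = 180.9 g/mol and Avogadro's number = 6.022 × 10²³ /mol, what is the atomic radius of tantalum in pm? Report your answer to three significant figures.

143 pm

For a BCC cell (Z = 2), a³ = Z·M/(N_A·ρ) = 2 × 180.9 / (6.022 × 10²³ × 16.70) = 3.598 × 10^-23 cm³, so a = 3.301 × 10^-8 cm = 330.1 pm.
Atoms touch along the body diagonal, so √3·a = 4r, so r = 0.4330 × a = 143 pm.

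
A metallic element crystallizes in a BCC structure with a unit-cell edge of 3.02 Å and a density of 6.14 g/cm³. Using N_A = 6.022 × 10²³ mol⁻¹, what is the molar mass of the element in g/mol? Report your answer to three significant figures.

50.9 g/mol

A BCC cell has Z = 2 atoms; a = 3.020 × 10^-8 cm.
M = ρ·N_A·a³/Z = 6.14 × 6.022 × 10²³ × 2.754 × 10^-23 / 2 = 50.9 g/mol.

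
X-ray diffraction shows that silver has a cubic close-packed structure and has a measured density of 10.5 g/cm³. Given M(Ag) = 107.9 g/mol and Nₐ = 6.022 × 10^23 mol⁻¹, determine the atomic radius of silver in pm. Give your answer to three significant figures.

144 pm

For an FCC cell (Z = 4), a³ = Z·M/(N_A·ρ) = 4 × 107.9 / (6.022 × 10²³ × 10.50) = 6.826 × 10^-23 cm³, so a = 4.087 × 10^-8 cm = 408.7 pm.
Atoms touch along the face diagonal, so √2·a = 4r, so r = 0.3536 × a = 144 pm.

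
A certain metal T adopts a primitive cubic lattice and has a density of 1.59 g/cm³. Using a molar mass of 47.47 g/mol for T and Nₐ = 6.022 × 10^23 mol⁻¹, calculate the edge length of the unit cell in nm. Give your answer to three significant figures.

With Z = 1 atom per simple cubic cell, a³ = Z·M/(N_A·ρ) = 1 × 47.47 / (6.022 × 10²³ × 1.590 g/cm³) = 4.958 × 10^-23 cm³.
a = (4.958 × 10^-23)^(1/3) = 3.674 × 10^-8 cm = 0.367 nm.

0.367 nm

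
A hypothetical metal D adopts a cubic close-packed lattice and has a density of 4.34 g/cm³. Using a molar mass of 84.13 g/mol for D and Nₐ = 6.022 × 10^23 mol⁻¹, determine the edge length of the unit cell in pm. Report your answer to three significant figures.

With Z = 4 atoms per FCC cell, a³ = Z·M/(N_A·ρ) = 4 × 84.13 / (6.022 × 10²³ × 4.340 g/cm³) = 1.288 × 10^-22 cm³.
a = (1.288 × 10^-22)^(1/3) = 5.050 × 10^-8 cm = 505 pm.

505 pm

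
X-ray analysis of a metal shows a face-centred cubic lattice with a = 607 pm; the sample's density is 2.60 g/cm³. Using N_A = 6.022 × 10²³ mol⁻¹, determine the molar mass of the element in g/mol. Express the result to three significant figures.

An FCC cell has Z = 4 atoms; a = 6.070 × 10^-8 cm.
M = ρ·N_A·a³/Z = 2.60 × 6.022 × 10²³ × 2.236 × 10^-22 / 4 = 87.5 g/mol.

87.5 g/mol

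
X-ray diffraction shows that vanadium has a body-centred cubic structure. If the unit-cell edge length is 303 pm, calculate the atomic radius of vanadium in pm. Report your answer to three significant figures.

In a BCC lattice, atoms touch along the body diagonal, so √3·a = 4r.
r = √3·a/4 = 1.7321 × 303 / 4 = 131 pm.

131 pm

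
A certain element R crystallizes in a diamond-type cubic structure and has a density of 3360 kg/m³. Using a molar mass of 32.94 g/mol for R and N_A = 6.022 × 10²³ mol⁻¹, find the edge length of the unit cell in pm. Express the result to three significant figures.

With Z = 8 atoms per diamond cubic cell, a³ = Z·M/(N_A·ρ) = 8 × 32.94 / (6.022 × 10²³ × 3.360 g/cm³) = 1.302 × 10^-22 cm³.
a = (1.302 × 10^-22)^(1/3) = 5.069 × 10^-8 cm = 507 pm.

507 pm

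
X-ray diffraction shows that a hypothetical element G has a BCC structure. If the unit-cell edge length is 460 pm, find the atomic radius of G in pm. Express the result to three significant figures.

199 pm

In a BCC lattice, atoms touch along the body diagonal, so √3·a = 4r.
r = √3·a/4 = 1.7321 × 460 / 4 = 199 pm.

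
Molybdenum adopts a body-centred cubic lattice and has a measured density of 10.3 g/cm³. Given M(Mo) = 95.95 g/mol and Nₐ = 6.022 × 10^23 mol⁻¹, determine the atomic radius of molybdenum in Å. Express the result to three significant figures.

1.36 Å

For a BCC cell (Z = 2), a³ = Z·M/(N_A·ρ) = 2 × 95.95 / (6.022 × 10²³ × 10.30) = 3.094 × 10^-23 cm³, so a = 3.139 × 10^-8 cm = 3.139 Å.
Atoms touch along the body diagonal, so √3·a = 4r, so r = 0.4330 × a = 1.36 Å.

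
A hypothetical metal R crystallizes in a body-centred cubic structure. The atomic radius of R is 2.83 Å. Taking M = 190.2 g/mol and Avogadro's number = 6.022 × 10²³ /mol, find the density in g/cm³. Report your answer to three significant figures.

2.26 g/cm³

In a BCC lattice, atoms touch along the body diagonal, so √3·a = 4r, giving a = 6.536 Å = 6.536 × 10^-8 cm.
With Z = 2, ρ = Z·M/(N_A·a³) = 2 × 190.2 / (6.022 × 10²³ × 2.792 × 10^-22) = 2.263 g/cm³.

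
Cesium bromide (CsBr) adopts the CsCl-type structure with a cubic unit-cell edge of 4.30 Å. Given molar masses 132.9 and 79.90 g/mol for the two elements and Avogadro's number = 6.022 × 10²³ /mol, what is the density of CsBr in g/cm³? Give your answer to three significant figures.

4.44 g/cm³

The CsCl-type structure contains Z = 1 formula unit per cell; M(CsBr) = 132.9 + 79.90 = 212.8 g/mol.
a³ = (4.300 × 10^-8 cm)³ = 7.951 × 10^-23 cm³.
ρ = 1 × 212.8 / (6.022 × 10²³ × 7.951 × 10^-23) = 4.445 g/cm³.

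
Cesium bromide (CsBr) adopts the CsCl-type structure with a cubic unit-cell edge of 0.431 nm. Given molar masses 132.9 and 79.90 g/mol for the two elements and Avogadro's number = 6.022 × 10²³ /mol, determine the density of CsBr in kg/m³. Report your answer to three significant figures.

4410 kg/m³

The CsCl-type structure contains Z = 1 formula unit per cell; M(CsBr) = 132.9 + 79.90 = 212.8 g/mol.
a³ = (4.310 × 10^-8 cm)³ = 8.006 × 10^-23 cm³.
ρ = 1 × 212.8 / (6.022 × 10²³ × 8.006 × 10^-23) = 4.414 g/cm³ = 4410 kg/m³.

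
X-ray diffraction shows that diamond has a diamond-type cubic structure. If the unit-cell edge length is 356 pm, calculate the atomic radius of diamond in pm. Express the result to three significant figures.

In a diamond cubic lattice, nearest neighbors lie along the body diagonal with √3·a = 8r.
r = √3·a/8 = 1.7321 × 356 / 8 = 77.1 pm.

77.1 pm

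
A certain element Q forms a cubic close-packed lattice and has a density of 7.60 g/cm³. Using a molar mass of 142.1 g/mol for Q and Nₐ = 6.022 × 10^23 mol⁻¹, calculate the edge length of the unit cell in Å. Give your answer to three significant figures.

4.99 Å

With Z = 4 atoms per FCC cell, a³ = Z·M/(N_A·ρ) = 4 × 142.1 / (6.022 × 10²³ × 7.600 g/cm³) = 1.242 × 10^-22 cm³.
a = (1.242 × 10^-22)^(1/3) = 4.989 × 10^-8 cm = 4.99 Å.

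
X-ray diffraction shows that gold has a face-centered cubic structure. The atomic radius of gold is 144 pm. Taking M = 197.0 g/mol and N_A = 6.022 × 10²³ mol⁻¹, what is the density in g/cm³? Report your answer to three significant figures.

19.4 g/cm³

In an FCC lattice, atoms touch along the face diagonal, so √2·a = 4r, giving a = 407.3 pm = 4.073 × 10^-8 cm.
With Z = 4, ρ = Z·M/(N_A·a³) = 4 × 197.0 / (6.022 × 10²³ × 6.757 × 10^-23) = 19.37 g/cm³.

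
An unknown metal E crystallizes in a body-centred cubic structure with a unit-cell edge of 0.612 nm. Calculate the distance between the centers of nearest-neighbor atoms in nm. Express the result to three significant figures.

0.530 nm

In a BCC structure, atoms touch along the body diagonal, so √3·a = 4r; the nearest-neighbor distance equals 2r = 0.8660·a.
d = 0.8660 × 0.612 = 0.530 nm.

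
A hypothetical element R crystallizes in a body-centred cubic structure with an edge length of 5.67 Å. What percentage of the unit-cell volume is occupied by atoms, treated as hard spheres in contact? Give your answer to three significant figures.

In a BCC lattice atoms touch along the body diagonal, so √3·a = 4r, so r = 0.4330a = 2.455 Å.
Packing fraction = Z·(4/3)πr³ / a³ = 2 × (4/3)π × (2.455)³ / (5.67)³ = 0.6802 = 68.0%.

68.0%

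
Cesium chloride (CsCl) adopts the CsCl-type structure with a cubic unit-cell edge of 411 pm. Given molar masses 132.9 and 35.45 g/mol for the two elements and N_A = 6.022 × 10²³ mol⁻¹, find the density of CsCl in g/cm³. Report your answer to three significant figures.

The CsCl-type structure contains Z = 1 formula unit per cell; M(CsCl) = 132.9 + 35.45 = 168.35 g/mol.
a³ = (4.110 × 10^-8 cm)³ = 6.943 × 10^-23 cm³.
ρ = 1 × 168.35 / (6.022 × 10²³ × 6.943 × 10^-23) = 4.027 g/cm³.

4.03 g/cm³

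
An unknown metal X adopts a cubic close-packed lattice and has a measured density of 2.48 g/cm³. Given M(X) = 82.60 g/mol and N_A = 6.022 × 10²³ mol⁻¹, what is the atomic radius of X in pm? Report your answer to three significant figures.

For an FCC cell (Z = 4), a³ = Z·M/(N_A·ρ) = 4 × 82.60 / (6.022 × 10²³ × 2.480) = 2.212 × 10^-22 cm³, so a = 6.048 × 10^-8 cm = 604.8 pm.
Atoms touch along the face diagonal, so √2·a = 4r, so r = 0.3536 × a = 214 pm.

214 pm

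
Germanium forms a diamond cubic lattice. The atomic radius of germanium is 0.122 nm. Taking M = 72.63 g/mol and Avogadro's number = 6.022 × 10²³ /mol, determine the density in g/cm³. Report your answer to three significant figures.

5.39 g/cm³

In a diamond cubic lattice, nearest neighbors lie along the body diagonal with √3·a = 8r, giving a = 0.5635 nm = 5.635 × 10^-8 cm.
With Z = 8, ρ = Z·M/(N_A·a³) = 8 × 72.63 / (6.022 × 10²³ × 1.789 × 10^-22) = 5.393 g/cm³.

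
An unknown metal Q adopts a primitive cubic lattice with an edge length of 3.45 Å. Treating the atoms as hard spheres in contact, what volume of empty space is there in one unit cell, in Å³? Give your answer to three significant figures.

In a simple cubic lattice atoms touch along the cell edge, so a = 2r, so r = 0.5000a = 1.725 Å.
V_cell = a³ = 41.06 Å³; V_atoms = 1 × (4/3)πr³ = 21.50 Å³.
Empty space = 41.06 − 21.50 = 19.6 Å³.

19.6 Å³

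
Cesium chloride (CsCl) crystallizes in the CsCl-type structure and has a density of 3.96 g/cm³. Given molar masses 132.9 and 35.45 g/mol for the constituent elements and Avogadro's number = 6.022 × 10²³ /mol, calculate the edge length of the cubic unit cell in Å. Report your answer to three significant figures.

4.13 Å

M(CsCl) = 168.35 g/mol; Z = 1 formula unit per cell.
a³ = Z·M/(N_A·ρ) = 1 × 168.35 / (6.022 × 10²³ × 3.96) = 7.060 × 10^-23 cm³, so a = 4.133 × 10^-8 cm = 4.13 Å.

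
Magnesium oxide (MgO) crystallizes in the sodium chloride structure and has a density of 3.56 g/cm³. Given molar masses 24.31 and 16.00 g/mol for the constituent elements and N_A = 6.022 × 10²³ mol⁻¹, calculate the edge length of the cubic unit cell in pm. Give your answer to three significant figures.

422 pm

M(MgO) = 40.31 g/mol; Z = 4 formula units per cell.
a³ = Z·M/(N_A·ρ) = 4 × 40.31 / (6.022 × 10²³ × 3.56) = 7.521 × 10^-23 cm³, so a = 4.221 × 10^-8 cm = 422 pm.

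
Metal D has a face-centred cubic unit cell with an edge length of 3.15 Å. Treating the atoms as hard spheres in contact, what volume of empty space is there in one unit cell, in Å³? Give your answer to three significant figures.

In an FCC lattice atoms touch along the face diagonal, so √2·a = 4r, so r = 0.3536a = 1.114 Å.
V_cell = a³ = 31.26 Å³; V_atoms = 4 × (4/3)πr³ = 23.14 Å³.
Empty space = 31.26 − 23.14 = 8.11 Å³.

8.11 Å³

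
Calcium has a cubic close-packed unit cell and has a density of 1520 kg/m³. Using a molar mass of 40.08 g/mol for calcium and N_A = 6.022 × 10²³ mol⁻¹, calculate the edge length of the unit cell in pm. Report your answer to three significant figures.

With Z = 4 atoms per FCC cell, a³ = Z·M/(N_A·ρ) = 4 × 40.08 / (6.022 × 10²³ × 1.520 g/cm³) = 1.751 × 10^-22 cm³.
a = (1.751 × 10^-22)^(1/3) = 5.595 × 10^-8 cm = 560 pm.

560 pm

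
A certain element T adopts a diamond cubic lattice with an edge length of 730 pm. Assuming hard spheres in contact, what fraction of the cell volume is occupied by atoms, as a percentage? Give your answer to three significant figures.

In a diamond cubic lattice nearest neighbors lie along the body diagonal with √3·a = 8r, so r = 0.2165a = 158.0 pm.
Packing fraction = Z·(4/3)πr³ / a³ = 8 × (4/3)π × (158.0)³ / (730)³ = 0.3401 = 34.0%.

34.0%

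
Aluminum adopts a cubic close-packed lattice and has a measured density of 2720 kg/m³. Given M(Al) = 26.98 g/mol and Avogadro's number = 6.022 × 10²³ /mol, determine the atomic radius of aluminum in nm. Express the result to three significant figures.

For an FCC cell (Z = 4), a³ = Z·M/(N_A·ρ) = 4 × 26.98 / (6.022 × 10²³ × 2.720) = 6.589 × 10^-23 cm³, so a = 4.039 × 10^-8 cm = 0.4039 nm.
Atoms touch along the face diagonal, so √2·a = 4r, so r = 0.3536 × a = 0.143 nm.

0.143 nm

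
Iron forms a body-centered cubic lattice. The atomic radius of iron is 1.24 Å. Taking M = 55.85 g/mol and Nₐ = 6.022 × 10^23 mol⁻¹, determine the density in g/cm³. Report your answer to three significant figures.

In a BCC lattice, atoms touch along the body diagonal, so √3·a = 4r, giving a = 2.864 Å = 2.864 × 10^-8 cm.
With Z = 2, ρ = Z·M/(N_A·a³) = 2 × 55.85 / (6.022 × 10²³ × 2.348 × 10^-23) = 7.899 g/cm³.

7.90 g/cm³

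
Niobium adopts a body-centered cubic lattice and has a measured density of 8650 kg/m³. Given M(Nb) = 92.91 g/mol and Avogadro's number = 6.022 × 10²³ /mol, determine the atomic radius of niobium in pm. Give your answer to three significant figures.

For a BCC cell (Z = 2), a³ = Z·M/(N_A·ρ) = 2 × 92.91 / (6.022 × 10²³ × 8.650) = 3.567 × 10^-23 cm³, so a = 3.292 × 10^-8 cm = 329.2 pm.
Atoms touch along the body diagonal, so √3·a = 4r, so r = 0.4330 × a = 143 pm.

143 pm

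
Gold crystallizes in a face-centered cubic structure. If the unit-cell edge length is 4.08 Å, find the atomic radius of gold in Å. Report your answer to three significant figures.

In an FCC lattice, atoms touch along the face diagonal, so √2·a = 4r.
r = √2·a/4 = 1.4142 × 4.08 / 4 = 1.44 Å.

1.44 Å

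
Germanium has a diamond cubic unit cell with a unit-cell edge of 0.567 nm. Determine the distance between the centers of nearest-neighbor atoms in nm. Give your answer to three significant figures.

0.246 nm

In a diamond cubic structure, nearest neighbors lie along the body diagonal with √3·a = 8r; the nearest-neighbor distance equals 2r = 0.4330·a.
d = 0.4330 × 0.567 = 0.246 nm.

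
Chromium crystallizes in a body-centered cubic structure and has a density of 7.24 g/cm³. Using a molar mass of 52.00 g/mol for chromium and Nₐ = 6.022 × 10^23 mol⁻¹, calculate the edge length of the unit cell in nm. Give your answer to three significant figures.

With Z = 2 atoms per BCC cell, a³ = Z·M/(N_A·ρ) = 2 × 52.00 / (6.022 × 10²³ × 7.240 g/cm³) = 2.385 × 10^-23 cm³.
a = (2.385 × 10^-23)^(1/3) = 2.879 × 10^-8 cm = 0.288 nm.

0.288 nm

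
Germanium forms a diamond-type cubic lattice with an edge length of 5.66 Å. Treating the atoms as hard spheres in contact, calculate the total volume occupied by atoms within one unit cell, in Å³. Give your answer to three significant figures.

61.7 Å³

In a diamond cubic lattice nearest neighbors lie along the body diagonal with √3·a = 8r, so r = 0.2165a = 1.225 Å.
V_atoms = Z × (4/3)πr³ = 8 × (4/3)π × (1.225)³ = 61.7 Å³.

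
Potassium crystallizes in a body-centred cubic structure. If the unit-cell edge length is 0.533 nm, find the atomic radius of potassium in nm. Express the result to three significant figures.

0.231 nm

In a BCC lattice, atoms touch along the body diagonal, so √3·a = 4r.
r = √3·a/4 = 1.7321 × 0.533 / 4 = 0.231 nm.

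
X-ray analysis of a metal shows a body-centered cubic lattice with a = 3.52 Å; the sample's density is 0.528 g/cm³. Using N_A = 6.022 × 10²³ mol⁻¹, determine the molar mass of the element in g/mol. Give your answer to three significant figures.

A BCC cell has Z = 2 atoms; a = 3.520 × 10^-8 cm.
M = ρ·N_A·a³/Z = 0.528 × 6.022 × 10²³ × 4.361 × 10^-23 / 2 = 6.93 g/mol.

6.93 g/mol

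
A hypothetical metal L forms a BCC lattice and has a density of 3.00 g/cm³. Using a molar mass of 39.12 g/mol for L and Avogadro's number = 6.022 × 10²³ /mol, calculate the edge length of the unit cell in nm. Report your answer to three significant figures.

0.351 nm

With Z = 2 atoms per BCC cell, a³ = Z·M/(N_A·ρ) = 2 × 39.12 / (6.022 × 10²³ × 3.000 g/cm³) = 4.331 × 10^-23 cm³.
a = (4.331 × 10^-23)^(1/3) = 3.512 × 10^-8 cm = 0.351 nm.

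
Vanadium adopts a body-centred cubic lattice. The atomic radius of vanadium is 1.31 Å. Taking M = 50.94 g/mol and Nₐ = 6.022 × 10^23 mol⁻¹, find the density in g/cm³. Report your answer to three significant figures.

6.11 g/cm³

In a BCC lattice, atoms touch along the body diagonal, so √3·a = 4r, giving a = 3.025 Å = 3.025 × 10^-8 cm.
With Z = 2, ρ = Z·M/(N_A·a³) = 2 × 50.94 / (6.022 × 10²³ × 2.769 × 10^-23) = 6.110 g/cm³.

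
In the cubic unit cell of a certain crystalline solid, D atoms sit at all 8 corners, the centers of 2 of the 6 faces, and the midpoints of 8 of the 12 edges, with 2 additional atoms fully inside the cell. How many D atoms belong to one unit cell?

Corner atoms are shared by 8 cells (1/8 each), face atoms by 2 (1/2 each), edge atoms by 4 (1/4 each), interior atoms are unshared.
Net atoms = 8 × 1/8 + 2 × 1/2 + 8 × 1/4 + 2 = 1 + 1 + 2 + 2 = 6.

6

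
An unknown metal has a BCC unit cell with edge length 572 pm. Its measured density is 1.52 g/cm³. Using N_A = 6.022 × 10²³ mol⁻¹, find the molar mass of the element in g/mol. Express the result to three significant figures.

85.7 g/mol

A BCC cell has Z = 2 atoms; a = 5.720 × 10^-8 cm.
M = ρ·N_A·a³/Z = 1.52 × 6.022 × 10²³ × 1.871 × 10^-22 / 2 = 85.7 g/mol.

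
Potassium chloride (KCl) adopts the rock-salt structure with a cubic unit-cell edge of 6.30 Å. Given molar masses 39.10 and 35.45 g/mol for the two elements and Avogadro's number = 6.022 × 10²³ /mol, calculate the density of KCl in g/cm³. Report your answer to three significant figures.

The rock-salt structure contains Z = 4 formula units per cell; M(KCl) = 39.10 + 35.45 = 74.55 g/mol.
a³ = (6.300 × 10^-8 cm)³ = 2.500 × 10^-22 cm³.
ρ = 4 × 74.55 / (6.022 × 10²³ × 2.500 × 10^-22) = 1.980 g/cm³.

1.98 g/cm³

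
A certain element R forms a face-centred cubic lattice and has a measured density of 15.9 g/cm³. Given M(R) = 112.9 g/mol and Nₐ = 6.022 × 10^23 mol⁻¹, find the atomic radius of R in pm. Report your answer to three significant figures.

128 pm

For an FCC cell (Z = 4), a³ = Z·M/(N_A·ρ) = 4 × 112.9 / (6.022 × 10²³ × 15.90) = 4.716 × 10^-23 cm³, so a = 3.613 × 10^-8 cm = 361.3 pm.
Atoms touch along the face diagonal, so √2·a = 4r, so r = 0.3536 × a = 128 pm.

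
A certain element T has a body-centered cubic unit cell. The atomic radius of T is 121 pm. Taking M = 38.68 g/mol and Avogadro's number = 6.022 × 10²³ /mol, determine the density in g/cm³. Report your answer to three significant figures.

In a BCC lattice, atoms touch along the body diagonal, so √3·a = 4r, giving a = 279.4 pm = 2.794 × 10^-8 cm.
With Z = 2, ρ = Z·M/(N_A·a³) = 2 × 38.68 / (6.022 × 10²³ × 2.182 × 10^-23) = 5.887 g/cm³.

5.89 g/cm³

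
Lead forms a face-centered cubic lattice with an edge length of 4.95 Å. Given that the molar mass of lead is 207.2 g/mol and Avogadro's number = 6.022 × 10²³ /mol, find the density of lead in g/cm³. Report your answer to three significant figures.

An FCC unit cell contains Z = 4 atoms.
Cell volume: a³ = (4.95 Å)³ = (4.950 × 10^-8 cm)³ = 1.213 × 10^-22 cm³.
ρ = Z·M/(N_A·a³) = 4 × 207.2 / (6.022 × 10²³ × 1.213 × 10^-22) = 11.35 g/cm³.

11.3 g/cm³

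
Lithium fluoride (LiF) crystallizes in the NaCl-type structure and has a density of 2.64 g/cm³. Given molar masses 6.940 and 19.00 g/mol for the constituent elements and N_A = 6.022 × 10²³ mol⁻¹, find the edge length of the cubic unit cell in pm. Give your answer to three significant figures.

M(LiF) = 25.94 g/mol; Z = 4 formula units per cell.
a³ = Z·M/(N_A·ρ) = 4 × 25.94 / (6.022 × 10²³ × 2.64) = 6.527 × 10^-23 cm³, so a = 4.026 × 10^-8 cm = 403 pm.

403 pm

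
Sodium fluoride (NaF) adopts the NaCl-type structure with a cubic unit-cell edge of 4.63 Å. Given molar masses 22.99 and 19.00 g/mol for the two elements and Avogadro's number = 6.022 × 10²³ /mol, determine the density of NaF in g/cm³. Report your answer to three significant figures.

The NaCl-type structure contains Z = 4 formula units per cell; M(NaF) = 22.99 + 19.00 = 41.99 g/mol.
a³ = (4.630 × 10^-8 cm)³ = 9.925 × 10^-23 cm³.
ρ = 4 × 41.99 / (6.022 × 10²³ × 9.925 × 10^-23) = 2.810 g/cm³.

2.81 g/cm³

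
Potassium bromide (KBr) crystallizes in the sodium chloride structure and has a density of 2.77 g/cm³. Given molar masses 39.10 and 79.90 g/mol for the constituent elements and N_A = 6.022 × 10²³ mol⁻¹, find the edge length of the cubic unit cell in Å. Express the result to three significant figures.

6.58 Å

M(KBr) = 119.0 g/mol; Z = 4 formula units per cell.
a³ = Z·M/(N_A·ρ) = 4 × 119.0 / (6.022 × 10²³ × 2.77) = 2.854 × 10^-22 cm³, so a = 6.584 × 10^-8 cm = 6.58 Å.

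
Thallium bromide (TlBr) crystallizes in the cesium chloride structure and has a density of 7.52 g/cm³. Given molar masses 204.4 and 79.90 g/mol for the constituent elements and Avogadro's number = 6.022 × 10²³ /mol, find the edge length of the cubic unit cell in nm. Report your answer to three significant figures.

M(TlBr) = 284.3 g/mol; Z = 1 formula unit per cell.
a³ = Z·M/(N_A·ρ) = 1 × 284.3 / (6.022 × 10²³ × 7.52) = 6.278 × 10^-23 cm³, so a = 3.974 × 10^-8 cm = 0.397 nm.

0.397 nm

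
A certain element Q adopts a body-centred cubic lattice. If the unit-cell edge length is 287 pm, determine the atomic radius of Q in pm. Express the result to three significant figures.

In a BCC lattice, atoms touch along the body diagonal, so √3·a = 4r.
r = √3·a/4 = 1.7321 × 287 / 4 = 124 pm.

124 pm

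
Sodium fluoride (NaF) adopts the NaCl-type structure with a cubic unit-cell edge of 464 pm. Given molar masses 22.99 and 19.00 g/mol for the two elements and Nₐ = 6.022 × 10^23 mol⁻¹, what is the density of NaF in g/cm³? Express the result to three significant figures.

The NaCl-type structure contains Z = 4 formula units per cell; M(NaF) = 22.99 + 19.00 = 41.99 g/mol.
a³ = (4.640 × 10^-8 cm)³ = 9.990 × 10^-23 cm³.
ρ = 4 × 41.99 / (6.022 × 10²³ × 9.990 × 10^-23) = 2.792 g/cm³.

2.79 g/cm³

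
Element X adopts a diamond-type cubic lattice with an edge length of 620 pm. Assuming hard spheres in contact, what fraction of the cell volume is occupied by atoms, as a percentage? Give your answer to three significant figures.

In a diamond cubic lattice nearest neighbors lie along the body diagonal with √3·a = 8r, so r = 0.2165a = 134.2 pm.
Packing fraction = Z·(4/3)πr³ / a³ = 8 × (4/3)π × (134.2)³ / (620)³ = 0.3401 = 34.0%.

34.0%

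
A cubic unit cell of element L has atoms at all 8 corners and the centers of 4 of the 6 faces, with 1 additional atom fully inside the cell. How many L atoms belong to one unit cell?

4

Corner atoms are shared by 8 cells (1/8 each), face atoms by 2 (1/2 each), interior atoms are unshared.
Net atoms = 8 × 1/8 + 4 × 1/2 + 1 = 1 + 2 + 1 = 4.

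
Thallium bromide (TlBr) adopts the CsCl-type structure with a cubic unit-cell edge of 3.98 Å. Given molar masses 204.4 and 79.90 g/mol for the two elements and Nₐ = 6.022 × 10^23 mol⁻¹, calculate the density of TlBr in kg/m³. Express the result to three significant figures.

7490 kg/m³

The CsCl-type structure contains Z = 1 formula unit per cell; M(TlBr) = 204.4 + 79.90 = 284.3 g/mol.
a³ = (3.980 × 10^-8 cm)³ = 6.304 × 10^-23 cm³.
ρ = 1 × 284.3 / (6.022 × 10²³ × 6.304 × 10^-23) = 7.488 g/cm³ = 7490 kg/m³.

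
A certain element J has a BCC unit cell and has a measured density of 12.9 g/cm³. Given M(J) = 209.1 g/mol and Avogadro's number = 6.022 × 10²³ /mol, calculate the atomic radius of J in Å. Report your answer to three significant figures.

For a BCC cell (Z = 2), a³ = Z·M/(N_A·ρ) = 2 × 209.1 / (6.022 × 10²³ × 12.90) = 5.383 × 10^-23 cm³, so a = 3.776 × 10^-8 cm = 3.776 Å.
Atoms touch along the body diagonal, so √3·a = 4r, so r = 0.4330 × a = 1.64 Å.

1.64 Å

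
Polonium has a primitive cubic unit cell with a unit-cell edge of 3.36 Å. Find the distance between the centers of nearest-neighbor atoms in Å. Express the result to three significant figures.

3.36 Å

In a simple cubic structure, atoms touch along the cell edge, so a = 2r; the nearest-neighbor distance equals 2r = 1.000·a.
d = 1.000 × 3.36 = 3.36 Å.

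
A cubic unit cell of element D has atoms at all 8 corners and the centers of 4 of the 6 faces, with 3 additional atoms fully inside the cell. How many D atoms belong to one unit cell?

6

Corner atoms are shared by 8 cells (1/8 each), face atoms by 2 (1/2 each), interior atoms are unshared.
Net atoms = 8 × 1/8 + 4 × 1/2 + 3 = 1 + 2 + 3 = 6.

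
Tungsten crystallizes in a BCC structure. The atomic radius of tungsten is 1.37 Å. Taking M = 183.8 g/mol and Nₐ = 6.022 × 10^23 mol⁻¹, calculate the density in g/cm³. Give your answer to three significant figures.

19.3 g/cm³

In a BCC lattice, atoms touch along the body diagonal, so √3·a = 4r, giving a = 3.164 Å = 3.164 × 10^-8 cm.
With Z = 2, ρ = Z·M/(N_A·a³) = 2 × 183.8 / (6.022 × 10²³ × 3.167 × 10^-23) = 19.27 g/cm³.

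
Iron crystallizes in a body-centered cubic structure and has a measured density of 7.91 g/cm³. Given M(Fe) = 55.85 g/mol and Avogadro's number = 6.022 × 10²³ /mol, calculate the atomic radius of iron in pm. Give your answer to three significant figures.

For a BCC cell (Z = 2), a³ = Z·M/(N_A·ρ) = 2 × 55.85 / (6.022 × 10²³ × 7.910) = 2.345 × 10^-23 cm³, so a = 2.862 × 10^-8 cm = 286.2 pm.
Atoms touch along the body diagonal, so √3·a = 4r, so r = 0.4330 × a = 124 pm.

124 pm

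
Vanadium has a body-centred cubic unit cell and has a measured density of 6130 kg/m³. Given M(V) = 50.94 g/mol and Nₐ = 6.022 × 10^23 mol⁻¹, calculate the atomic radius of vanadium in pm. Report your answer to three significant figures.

For a BCC cell (Z = 2), a³ = Z·M/(N_A·ρ) = 2 × 50.94 / (6.022 × 10²³ × 6.130) = 2.760 × 10^-23 cm³, so a = 3.022 × 10^-8 cm = 302.2 pm.
Atoms touch along the body diagonal, so √3·a = 4r, so r = 0.4330 × a = 131 pm.

131 pm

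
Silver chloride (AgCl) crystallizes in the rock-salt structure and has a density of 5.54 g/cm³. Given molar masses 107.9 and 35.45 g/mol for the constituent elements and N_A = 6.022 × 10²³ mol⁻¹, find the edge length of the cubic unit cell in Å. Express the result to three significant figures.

5.56 Å

M(AgCl) = 143.35 g/mol; Z = 4 formula units per cell.
a³ = Z·M/(N_A·ρ) = 4 × 143.35 / (6.022 × 10²³ × 5.54) = 1.719 × 10^-22 cm³, so a = 5.560 × 10^-8 cm = 5.56 Å.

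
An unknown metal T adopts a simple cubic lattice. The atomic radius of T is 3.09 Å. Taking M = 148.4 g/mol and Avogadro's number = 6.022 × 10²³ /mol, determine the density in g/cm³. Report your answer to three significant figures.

In a simple cubic lattice, atoms touch along the cell edge, so a = 2r, giving a = 6.180 Å = 6.180 × 10^-8 cm.
With Z = 1, ρ = Z·M/(N_A·a³) = 1 × 148.4 / (6.022 × 10²³ × 2.360 × 10^-22) = 1.044 g/cm³.

1.04 g/cm³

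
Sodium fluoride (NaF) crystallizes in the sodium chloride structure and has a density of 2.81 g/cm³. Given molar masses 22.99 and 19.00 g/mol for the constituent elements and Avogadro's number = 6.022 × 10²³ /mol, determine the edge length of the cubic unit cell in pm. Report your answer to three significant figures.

M(NaF) = 41.99 g/mol; Z = 4 formula units per cell.
a³ = Z·M/(N_A·ρ) = 4 × 41.99 / (6.022 × 10²³ × 2.81) = 9.926 × 10^-23 cm³, so a = 4.630 × 10^-8 cm = 463 pm.

463 pm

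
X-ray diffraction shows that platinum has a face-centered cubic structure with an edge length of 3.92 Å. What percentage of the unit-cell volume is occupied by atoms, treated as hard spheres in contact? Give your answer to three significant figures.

In an FCC lattice atoms touch along the face diagonal, so √2·a = 4r, so r = 0.3536a = 1.386 Å.
Packing fraction = Z·(4/3)πr³ / a³ = 4 × (4/3)π × (1.386)³ / (3.92)³ = 0.7405 = 74.0%.

74.0%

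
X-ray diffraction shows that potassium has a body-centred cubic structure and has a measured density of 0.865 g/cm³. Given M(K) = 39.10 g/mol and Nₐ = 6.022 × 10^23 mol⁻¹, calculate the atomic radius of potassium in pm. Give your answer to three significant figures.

230 pm

For a BCC cell (Z = 2), a³ = Z·M/(N_A·ρ) = 2 × 39.10 / (6.022 × 10²³ × 0.8650) = 1.501 × 10^-22 cm³, so a = 5.315 × 10^-8 cm = 531.5 pm.
Atoms touch along the body diagonal, so √3·a = 4r, so r = 0.4330 × a = 230 pm.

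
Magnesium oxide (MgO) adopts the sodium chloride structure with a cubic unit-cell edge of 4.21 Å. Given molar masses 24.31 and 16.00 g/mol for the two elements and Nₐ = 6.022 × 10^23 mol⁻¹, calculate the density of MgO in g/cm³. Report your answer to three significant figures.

3.59 g/cm³

The sodium chloride structure contains Z = 4 formula units per cell; M(MgO) = 24.31 + 16.00 = 40.31 g/mol.
a³ = (4.210 × 10^-8 cm)³ = 7.462 × 10^-23 cm³.
ρ = 4 × 40.31 / (6.022 × 10²³ × 7.462 × 10^-23) = 3.588 g/cm³.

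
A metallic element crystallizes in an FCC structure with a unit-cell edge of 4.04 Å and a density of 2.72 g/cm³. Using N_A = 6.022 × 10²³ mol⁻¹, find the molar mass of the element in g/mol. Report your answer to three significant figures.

27.0 g/mol

An FCC cell has Z = 4 atoms; a = 4.040 × 10^-8 cm.
M = ρ·N_A·a³/Z = 2.72 × 6.022 × 10²³ × 6.594 × 10^-23 / 4 = 27.0 g/mol.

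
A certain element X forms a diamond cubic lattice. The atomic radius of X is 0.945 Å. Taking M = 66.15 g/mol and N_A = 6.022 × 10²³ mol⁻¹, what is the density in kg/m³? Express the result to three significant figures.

In a diamond cubic lattice, nearest neighbors lie along the body diagonal with √3·a = 8r, giving a = 4.365 Å = 4.365 × 10^-8 cm.
With Z = 8, ρ = Z·M/(N_A·a³) = 8 × 66.15 / (6.022 × 10²³ × 8.315 × 10^-23) = 10.57 g/cm³ = 10600 kg/m³.

10600 kg/m³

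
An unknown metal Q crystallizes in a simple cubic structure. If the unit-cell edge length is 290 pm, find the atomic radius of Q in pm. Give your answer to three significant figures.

In a simple cubic lattice, atoms touch along the cell edge, so a = 2r.
r = a/2 = 290/2 = 145 pm.

145 pm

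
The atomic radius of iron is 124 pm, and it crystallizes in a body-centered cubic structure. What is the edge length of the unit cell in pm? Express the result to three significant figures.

In a BCC lattice, atoms touch along the body diagonal, so √3·a = 4r.
a = 4r/√3 = 4 × 124 / 1.7321 = 286 pm.

286 pm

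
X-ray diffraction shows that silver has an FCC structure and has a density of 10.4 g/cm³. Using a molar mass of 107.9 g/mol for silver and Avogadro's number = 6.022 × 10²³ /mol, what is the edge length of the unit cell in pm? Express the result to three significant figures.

With Z = 4 atoms per FCC cell, a³ = Z·M/(N_A·ρ) = 4 × 107.9 / (6.022 × 10²³ × 10.40 g/cm³) = 6.891 × 10^-23 cm³.
a = (6.891 × 10^-23)^(1/3) = 4.100 × 10^-8 cm = 410 pm.

410 pm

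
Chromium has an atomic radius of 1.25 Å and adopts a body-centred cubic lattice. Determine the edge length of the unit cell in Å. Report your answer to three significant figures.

2.89 Å

In a BCC lattice, atoms touch along the body diagonal, so √3·a = 4r.
a = 4r/√3 = 4 × 1.25 / 1.7321 = 2.89 Å.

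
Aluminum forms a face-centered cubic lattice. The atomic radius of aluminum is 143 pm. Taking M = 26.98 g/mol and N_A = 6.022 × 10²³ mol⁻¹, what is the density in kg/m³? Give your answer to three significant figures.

2710 kg/m³

In an FCC lattice, atoms touch along the face diagonal, so √2·a = 4r, giving a = 404.5 pm = 4.045 × 10^-8 cm.
With Z = 4, ρ = Z·M/(N_A·a³) = 4 × 26.98 / (6.022 × 10²³ × 6.617 × 10^-23) = 2.708 g/cm³ = 2710 kg/m³.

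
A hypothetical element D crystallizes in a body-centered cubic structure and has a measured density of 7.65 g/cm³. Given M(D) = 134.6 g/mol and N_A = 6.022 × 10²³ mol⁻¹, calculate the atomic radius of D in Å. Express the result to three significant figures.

1.68 Å

For a BCC cell (Z = 2), a³ = Z·M/(N_A·ρ) = 2 × 134.6 / (6.022 × 10²³ × 7.650) = 5.843 × 10^-23 cm³, so a = 3.881 × 10^-8 cm = 3.881 Å.
Atoms touch along the body diagonal, so √3·a = 4r, so r = 0.4330 × a = 1.68 Å.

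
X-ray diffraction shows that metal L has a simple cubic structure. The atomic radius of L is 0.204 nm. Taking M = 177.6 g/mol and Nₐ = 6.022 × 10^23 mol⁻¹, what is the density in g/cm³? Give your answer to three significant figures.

4.34 g/cm³

In a simple cubic lattice, atoms touch along the cell edge, so a = 2r, giving a = 0.4080 nm = 4.080 × 10^-8 cm.
With Z = 1, ρ = Z·M/(N_A·a³) = 1 × 177.6 / (6.022 × 10²³ × 6.792 × 10^-23) = 4.342 g/cm³.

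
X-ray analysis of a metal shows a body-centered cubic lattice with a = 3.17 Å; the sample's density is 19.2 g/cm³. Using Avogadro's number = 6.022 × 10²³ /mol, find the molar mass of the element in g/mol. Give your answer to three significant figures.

184 g/mol

A BCC cell has Z = 2 atoms; a = 3.170 × 10^-8 cm.
M = ρ·N_A·a³/Z = 19.2 × 6.022 × 10²³ × 3.186 × 10^-23 / 2 = 184 g/mol.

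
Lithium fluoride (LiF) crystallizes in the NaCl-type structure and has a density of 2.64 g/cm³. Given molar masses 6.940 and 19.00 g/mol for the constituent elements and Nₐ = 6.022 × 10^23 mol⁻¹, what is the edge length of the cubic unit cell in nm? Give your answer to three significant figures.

M(LiF) = 25.94 g/mol; Z = 4 formula units per cell.
a³ = Z·M/(N_A·ρ) = 4 × 25.94 / (6.022 × 10²³ × 2.64) = 6.527 × 10^-23 cm³, so a = 4.026 × 10^-8 cm = 0.403 nm.

0.403 nm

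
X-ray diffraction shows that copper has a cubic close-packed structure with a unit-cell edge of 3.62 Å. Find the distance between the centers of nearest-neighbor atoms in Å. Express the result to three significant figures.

In an FCC structure, atoms touch along the face diagonal, so √2·a = 4r; the nearest-neighbor distance equals 2r = 0.7071·a.
d = 0.7071 × 3.62 = 2.56 Å.

2.56 Å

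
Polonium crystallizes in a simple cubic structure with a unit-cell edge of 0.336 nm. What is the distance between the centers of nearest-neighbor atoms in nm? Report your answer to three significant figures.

In a simple cubic structure, atoms touch along the cell edge, so a = 2r; the nearest-neighbor distance equals 2r = 1.000·a.
d = 1.000 × 0.336 = 0.336 nm.

0.336 nm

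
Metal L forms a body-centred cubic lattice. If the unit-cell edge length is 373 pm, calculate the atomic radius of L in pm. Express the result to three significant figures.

In a BCC lattice, atoms touch along the body diagonal, so √3·a = 4r.
r = √3·a/4 = 1.7321 × 373 / 4 = 162 pm.

162 pm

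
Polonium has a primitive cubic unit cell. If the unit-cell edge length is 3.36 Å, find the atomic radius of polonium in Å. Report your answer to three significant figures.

1.68 Å

In a simple cubic lattice, atoms touch along the cell edge, so a = 2r.
r = a/2 = 3.36/2 = 1.68 Å.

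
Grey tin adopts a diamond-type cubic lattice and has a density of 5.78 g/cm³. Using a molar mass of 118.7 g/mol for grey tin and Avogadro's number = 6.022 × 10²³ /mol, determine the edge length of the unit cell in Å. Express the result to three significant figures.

6.49 Å

With Z = 8 atoms per diamond cubic cell, a³ = Z·M/(N_A·ρ) = 8 × 118.7 / (6.022 × 10²³ × 5.780 g/cm³) = 2.728 × 10^-22 cm³.
a = (2.728 × 10^-22)^(1/3) = 6.486 × 10^-8 cm = 6.49 Å.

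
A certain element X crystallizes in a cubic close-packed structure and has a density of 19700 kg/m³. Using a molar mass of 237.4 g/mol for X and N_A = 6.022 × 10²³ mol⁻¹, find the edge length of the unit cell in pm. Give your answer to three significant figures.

431 pm

With Z = 4 atoms per FCC cell, a³ = Z·M/(N_A·ρ) = 4 × 237.4 / (6.022 × 10²³ × 19.70 g/cm³) = 8.004 × 10^-23 cm³.
a = (8.004 × 10^-23)^(1/3) = 4.310 × 10^-8 cm = 431 pm.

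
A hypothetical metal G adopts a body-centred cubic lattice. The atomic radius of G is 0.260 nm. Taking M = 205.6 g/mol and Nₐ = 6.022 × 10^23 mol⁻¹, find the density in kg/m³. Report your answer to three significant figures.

3150 kg/m³

In a BCC lattice, atoms touch along the body diagonal, so √3·a = 4r, giving a = 0.6004 nm = 6.004 × 10^-8 cm.
With Z = 2, ρ = Z·M/(N_A·a³) = 2 × 205.6 / (6.022 × 10²³ × 2.165 × 10^-22) = 3.154 g/cm³ = 3150 kg/m³.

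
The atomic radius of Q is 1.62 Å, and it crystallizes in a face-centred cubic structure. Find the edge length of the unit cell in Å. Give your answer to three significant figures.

In an FCC lattice, atoms touch along the face diagonal, so √2·a = 4r.
a = 4r/√2 = 4 × 1.62 / 1.4142 = 4.58 Å.

4.58 Å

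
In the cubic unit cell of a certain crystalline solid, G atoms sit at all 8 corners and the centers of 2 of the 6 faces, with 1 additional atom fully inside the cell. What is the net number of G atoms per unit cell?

3

Corner atoms are shared by 8 cells (1/8 each), face atoms by 2 (1/2 each), interior atoms are unshared.
Net atoms = 8 × 1/8 + 2 × 1/2 + 1 = 1 + 1 + 1 = 3.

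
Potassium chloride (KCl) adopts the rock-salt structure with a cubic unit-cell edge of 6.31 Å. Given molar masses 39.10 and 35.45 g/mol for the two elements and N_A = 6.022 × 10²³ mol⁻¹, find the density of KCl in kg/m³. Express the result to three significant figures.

The rock-salt structure contains Z = 4 formula units per cell; M(KCl) = 39.10 + 35.45 = 74.55 g/mol.
a³ = (6.310 × 10^-8 cm)³ = 2.512 × 10^-22 cm³.
ρ = 4 × 74.55 / (6.022 × 10²³ × 2.512 × 10^-22) = 1.971 g/cm³ = 1970 kg/m³.

1970 kg/m³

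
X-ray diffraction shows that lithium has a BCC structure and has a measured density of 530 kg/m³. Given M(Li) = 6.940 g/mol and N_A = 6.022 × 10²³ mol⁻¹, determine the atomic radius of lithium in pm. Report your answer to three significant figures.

152 pm

For a BCC cell (Z = 2), a³ = Z·M/(N_A·ρ) = 2 × 6.940 / (6.022 × 10²³ × 0.5300) = 4.349 × 10^-23 cm³, so a = 3.517 × 10^-8 cm = 351.7 pm.
Atoms touch along the body diagonal, so √3·a = 4r, so r = 0.4330 × a = 152 pm.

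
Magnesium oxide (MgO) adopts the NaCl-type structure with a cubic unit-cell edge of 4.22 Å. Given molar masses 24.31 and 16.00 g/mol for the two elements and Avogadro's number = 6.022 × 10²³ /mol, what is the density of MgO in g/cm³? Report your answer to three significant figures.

The NaCl-type structure contains Z = 4 formula units per cell; M(MgO) = 24.31 + 16.00 = 40.31 g/mol.
a³ = (4.220 × 10^-8 cm)³ = 7.515 × 10^-23 cm³.
ρ = 4 × 40.31 / (6.022 × 10²³ × 7.515 × 10^-23) = 3.563 g/cm³.

3.56 g/cm³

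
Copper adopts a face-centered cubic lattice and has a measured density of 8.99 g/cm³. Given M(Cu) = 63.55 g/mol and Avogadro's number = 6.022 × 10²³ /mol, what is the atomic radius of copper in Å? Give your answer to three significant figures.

1.28 Å

For an FCC cell (Z = 4), a³ = Z·M/(N_A·ρ) = 4 × 63.55 / (6.022 × 10²³ × 8.990) = 4.695 × 10^-23 cm³, so a = 3.608 × 10^-8 cm = 3.608 Å.
Atoms touch along the face diagonal, so √2·a = 4r, so r = 0.3536 × a = 1.28 Å.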